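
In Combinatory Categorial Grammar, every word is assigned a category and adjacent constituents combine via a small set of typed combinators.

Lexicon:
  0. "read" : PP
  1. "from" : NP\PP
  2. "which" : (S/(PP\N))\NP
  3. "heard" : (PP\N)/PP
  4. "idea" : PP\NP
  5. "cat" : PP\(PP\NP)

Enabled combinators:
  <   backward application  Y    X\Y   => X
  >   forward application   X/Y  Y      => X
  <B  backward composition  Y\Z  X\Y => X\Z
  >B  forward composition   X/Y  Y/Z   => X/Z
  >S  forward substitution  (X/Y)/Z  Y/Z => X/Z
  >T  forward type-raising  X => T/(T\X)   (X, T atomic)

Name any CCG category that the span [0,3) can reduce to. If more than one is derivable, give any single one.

S/(PP\N)

[0,6] S   >
  [0,3] S/(PP\N)   <
    [0,2] NP   <
      [0,1] "read" : PP
      [1,2] "from" : NP\PP
    [2,3] "which" : (S/(PP\N))\NP
  [3,6] PP\N   >
    [3,4] "heard" : (PP\N)/PP
    [4,6] PP   <
      [4,5] "idea" : PP\NP
      [5,6] "cat" : PP\(PP\NP)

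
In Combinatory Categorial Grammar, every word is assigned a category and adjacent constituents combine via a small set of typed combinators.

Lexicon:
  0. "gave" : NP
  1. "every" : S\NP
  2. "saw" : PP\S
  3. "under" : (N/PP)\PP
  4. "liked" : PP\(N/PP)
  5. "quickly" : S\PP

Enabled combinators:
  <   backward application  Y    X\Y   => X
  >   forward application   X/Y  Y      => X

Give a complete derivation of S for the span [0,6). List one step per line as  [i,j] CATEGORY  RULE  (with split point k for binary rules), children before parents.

[0,6] S   <
  [0,5] PP   <
    [0,4] N/PP   <
      [0,3] PP   <
        [0,2] S   <
          [0,1] "gave" : NP
          [1,2] "every" : S\NP
        [2,3] "saw" : PP\S
      [3,4] "under" : (N/PP)\PP
    [4,5] "liked" : PP\(N/PP)
  [5,6] "quickly" : S\PP

[0,1] NP  lex  "gave"
[1,2] S\NP  lex  "every"
[0,2] S  <  k=1
[2,3] PP\S  lex  "saw"
[0,3] PP  <  k=2
[3,4] (N/PP)\PP  lex  "under"
[0,4] N/PP  <  k=3
[4,5] PP\(N/PP)  lex  "liked"
[0,5] PP  <  k=4
[5,6] S\PP  lex  "quickly"
[0,6] S  <  k=5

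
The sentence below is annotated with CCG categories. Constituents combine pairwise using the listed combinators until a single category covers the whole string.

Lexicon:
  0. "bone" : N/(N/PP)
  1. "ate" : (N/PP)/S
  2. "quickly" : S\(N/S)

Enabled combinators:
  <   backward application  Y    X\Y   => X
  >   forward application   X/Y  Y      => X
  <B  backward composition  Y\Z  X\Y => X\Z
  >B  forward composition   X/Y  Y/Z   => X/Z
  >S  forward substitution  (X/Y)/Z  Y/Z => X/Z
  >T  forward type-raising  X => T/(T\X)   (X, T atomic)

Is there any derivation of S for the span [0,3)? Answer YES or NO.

[0,3] S   <
  [0,2] N/S   >B
    [0,1] "bone" : N/(N/PP)
    [1,2] "ate" : (N/PP)/S
  [2,3] "quickly" : S\(N/S)

YES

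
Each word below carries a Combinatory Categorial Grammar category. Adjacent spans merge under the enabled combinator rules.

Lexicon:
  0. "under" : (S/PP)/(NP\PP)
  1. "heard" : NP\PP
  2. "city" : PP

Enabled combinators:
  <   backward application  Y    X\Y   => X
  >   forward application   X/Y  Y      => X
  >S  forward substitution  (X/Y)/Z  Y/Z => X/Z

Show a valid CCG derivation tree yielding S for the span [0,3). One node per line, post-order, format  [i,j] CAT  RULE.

[0,1] (S/PP)/(NP\PP)  lex  "under"
[1,2] NP\PP  lex  "heard"
[0,2] S/PP  >  k=1
[2,3] PP  lex  "city"
[0,3] S  >  k=2

[0,3] S   >
  [0,2] S/PP   >
    [0,1] "under" : (S/PP)/(NP\PP)
    [1,2] "heard" : NP\PP
  [2,3] "city" : PP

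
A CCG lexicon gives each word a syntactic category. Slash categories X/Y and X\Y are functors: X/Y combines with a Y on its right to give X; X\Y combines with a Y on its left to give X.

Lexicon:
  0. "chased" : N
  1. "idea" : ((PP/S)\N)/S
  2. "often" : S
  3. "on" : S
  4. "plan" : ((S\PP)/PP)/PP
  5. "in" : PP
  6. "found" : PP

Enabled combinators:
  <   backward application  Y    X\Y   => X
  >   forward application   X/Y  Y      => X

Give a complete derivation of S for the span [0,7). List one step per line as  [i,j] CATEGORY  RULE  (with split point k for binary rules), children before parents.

[0,1] N  lex  "chased"
[1,2] ((PP/S)\N)/S  lex  "idea"
[2,3] S  lex  "often"
[1,3] (PP/S)\N  >  k=2
[0,3] PP/S  <  k=1
[3,4] S  lex  "on"
[0,4] PP  >  k=3
[4,5] ((S\PP)/PP)/PP  lex  "plan"
[5,6] PP  lex  "in"
[4,6] (S\PP)/PP  >  k=5
[6,7] PP  lex  "found"
[4,7] S\PP  >  k=6
[0,7] S  <  k=4

[0,7] S   <
  [0,4] PP   >
    [0,3] PP/S   <
      [0,1] "chased" : N
      [1,3] (PP/S)\N   >
        [1,2] "idea" : ((PP/S)\N)/S
        [2,3] "often" : S
    [3,4] "on" : S
  [4,7] S\PP   >
    [4,6] (S\PP)/PP   >
      [4,5] "plan" : ((S\PP)/PP)/PP
      [5,6] "in" : PP
    [6,7] "found" : PP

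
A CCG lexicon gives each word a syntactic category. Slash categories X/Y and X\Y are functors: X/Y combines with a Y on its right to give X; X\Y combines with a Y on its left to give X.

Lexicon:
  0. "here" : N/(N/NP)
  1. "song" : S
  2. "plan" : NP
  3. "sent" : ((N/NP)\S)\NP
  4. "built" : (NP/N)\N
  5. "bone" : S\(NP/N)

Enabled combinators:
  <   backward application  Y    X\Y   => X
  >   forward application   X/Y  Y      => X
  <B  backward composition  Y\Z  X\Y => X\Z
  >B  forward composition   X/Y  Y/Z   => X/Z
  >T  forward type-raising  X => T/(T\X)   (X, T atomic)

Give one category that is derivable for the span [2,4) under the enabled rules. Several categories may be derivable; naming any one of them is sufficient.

[0,6] S   <
  [0,4] N   >
    [0,1] "here" : N/(N/NP)
    [1,4] N/NP   <
      [1,2] "song" : S
      [2,4] (N/NP)\S   <
        [2,3] "plan" : NP
        [3,4] "sent" : ((N/NP)\S)\NP
  [4,6] S\N   <B
    [4,5] "built" : (NP/N)\N
    [5,6] "bone" : S\(NP/N)

(N/NP)\S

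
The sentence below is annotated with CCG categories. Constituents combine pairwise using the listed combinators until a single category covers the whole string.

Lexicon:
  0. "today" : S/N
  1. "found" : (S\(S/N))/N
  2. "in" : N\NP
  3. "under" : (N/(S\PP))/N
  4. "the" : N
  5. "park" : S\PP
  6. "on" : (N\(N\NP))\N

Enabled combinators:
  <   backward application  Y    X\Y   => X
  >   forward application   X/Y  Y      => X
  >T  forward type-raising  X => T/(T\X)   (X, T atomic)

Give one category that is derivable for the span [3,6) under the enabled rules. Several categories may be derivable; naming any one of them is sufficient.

N

[0,7] S   <
  [0,1] "today" : S/N
  [1,7] S\(S/N)   >
    [1,2] "found" : (S\(S/N))/N
    [2,7] N   <
      [2,3] "in" : N\NP
      [3,7] N\(N\NP)   <
        [3,6] N   >
          [3,5] N/(S\PP)   >
            [3,4] "under" : (N/(S\PP))/N
            [4,5] "the" : N
          [5,6] "park" : S\PP
        [6,7] "on" : (N\(N\NP))\N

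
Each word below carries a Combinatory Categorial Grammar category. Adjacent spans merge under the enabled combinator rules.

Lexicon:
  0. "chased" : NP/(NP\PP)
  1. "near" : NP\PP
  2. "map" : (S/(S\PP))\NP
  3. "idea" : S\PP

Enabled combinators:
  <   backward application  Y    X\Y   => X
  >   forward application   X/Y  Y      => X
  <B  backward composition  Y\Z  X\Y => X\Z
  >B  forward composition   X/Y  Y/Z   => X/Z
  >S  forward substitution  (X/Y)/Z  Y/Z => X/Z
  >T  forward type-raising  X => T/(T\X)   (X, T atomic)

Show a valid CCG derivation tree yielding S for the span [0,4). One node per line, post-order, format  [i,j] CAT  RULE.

[0,4] S   >
  [0,3] S/(S\PP)   <
    [0,2] NP   >
      [0,1] "chased" : NP/(NP\PP)
      [1,2] "near" : NP\PP
    [2,3] "map" : (S/(S\PP))\NP
  [3,4] "idea" : S\PP

[0,1] NP/(NP\PP)  lex  "chased"
[1,2] NP\PP  lex  "near"
[0,2] NP  >  k=1
[2,3] (S/(S\PP))\NP  lex  "map"
[0,3] S/(S\PP)  <  k=2
[3,4] S\PP  lex  "idea"
[0,4] S  >  k=3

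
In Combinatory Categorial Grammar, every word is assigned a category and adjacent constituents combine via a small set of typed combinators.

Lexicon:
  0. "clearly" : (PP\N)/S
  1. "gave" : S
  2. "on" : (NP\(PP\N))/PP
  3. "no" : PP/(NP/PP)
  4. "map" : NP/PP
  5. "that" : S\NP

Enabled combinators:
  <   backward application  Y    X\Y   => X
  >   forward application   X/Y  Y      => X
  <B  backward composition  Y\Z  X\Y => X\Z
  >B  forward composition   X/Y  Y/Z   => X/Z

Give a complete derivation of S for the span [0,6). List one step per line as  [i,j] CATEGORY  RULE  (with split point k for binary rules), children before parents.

[0,1] (PP\N)/S  lex  "clearly"
[1,2] S  lex  "gave"
[0,2] PP\N  >  k=1
[2,3] (NP\(PP\N))/PP  lex  "on"
[3,4] PP/(NP/PP)  lex  "no"
[4,5] NP/PP  lex  "map"
[3,5] PP  >  k=4
[2,5] NP\(PP\N)  >  k=3
[0,5] NP  <  k=2
[5,6] S\NP  lex  "that"
[0,6] S  <  k=5

[0,6] S   <
  [0,5] NP   <
    [0,2] PP\N   >
      [0,1] "clearly" : (PP\N)/S
      [1,2] "gave" : S
    [2,5] NP\(PP\N)   >
      [2,3] "on" : (NP\(PP\N))/PP
      [3,5] PP   >
        [3,4] "no" : PP/(NP/PP)
        [4,5] "map" : NP/PP
  [5,6] "that" : S\NP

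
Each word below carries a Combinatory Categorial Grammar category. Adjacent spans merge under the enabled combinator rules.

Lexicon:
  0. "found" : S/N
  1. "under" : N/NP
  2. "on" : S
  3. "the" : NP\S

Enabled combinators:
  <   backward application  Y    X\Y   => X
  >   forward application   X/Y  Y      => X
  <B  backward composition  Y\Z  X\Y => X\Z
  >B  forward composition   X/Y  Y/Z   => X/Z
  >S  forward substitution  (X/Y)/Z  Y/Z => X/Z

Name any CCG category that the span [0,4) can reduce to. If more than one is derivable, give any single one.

[0,4] S   >
  [0,1] "found" : S/N
  [1,4] N   >
    [1,2] "under" : N/NP
    [2,4] NP   <
      [2,3] "on" : S
      [3,4] "the" : NP\S

S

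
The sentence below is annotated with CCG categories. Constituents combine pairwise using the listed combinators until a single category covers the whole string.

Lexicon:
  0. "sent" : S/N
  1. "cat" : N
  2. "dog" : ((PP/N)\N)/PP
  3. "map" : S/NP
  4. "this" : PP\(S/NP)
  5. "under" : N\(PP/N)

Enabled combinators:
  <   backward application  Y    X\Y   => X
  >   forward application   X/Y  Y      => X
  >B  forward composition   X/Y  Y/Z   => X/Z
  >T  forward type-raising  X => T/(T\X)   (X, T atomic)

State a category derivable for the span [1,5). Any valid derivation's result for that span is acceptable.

[0,6] S   >
  [0,1] "sent" : S/N
  [1,6] N   <
    [1,5] PP/N   <
      [1,2] "cat" : N
      [2,5] (PP/N)\N   >
        [2,3] "dog" : ((PP/N)\N)/PP
        [3,5] PP   <
          [3,4] "map" : S/NP
          [4,5] "this" : PP\(S/NP)
    [5,6] "under" : N\(PP/N)

PP/N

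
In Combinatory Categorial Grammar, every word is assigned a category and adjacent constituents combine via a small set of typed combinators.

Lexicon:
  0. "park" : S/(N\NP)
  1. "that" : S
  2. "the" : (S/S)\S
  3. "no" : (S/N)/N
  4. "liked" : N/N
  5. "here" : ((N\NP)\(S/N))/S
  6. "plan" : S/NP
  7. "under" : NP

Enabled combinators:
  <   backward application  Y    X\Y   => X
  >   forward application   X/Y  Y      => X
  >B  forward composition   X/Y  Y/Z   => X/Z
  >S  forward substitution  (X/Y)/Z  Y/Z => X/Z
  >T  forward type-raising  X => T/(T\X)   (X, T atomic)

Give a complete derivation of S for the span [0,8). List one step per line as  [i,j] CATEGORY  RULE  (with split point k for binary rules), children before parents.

[0,1] S/(N\NP)  lex  "park"
[1,2] S  lex  "that"
[2,3] (S/S)\S  lex  "the"
[1,3] S/S  <  k=2
[3,4] (S/N)/N  lex  "no"
[4,5] N/N  lex  "liked"
[3,5] S/N  >S  k=4
[1,5] S/N  >B  k=3
[5,6] ((N\NP)\(S/N))/S  lex  "here"
[6,7] S/NP  lex  "plan"
[7,8] NP  lex  "under"
[6,8] S  >  k=7
[5,8] (N\NP)\(S/N)  >  k=6
[1,8] N\NP  <  k=5
[0,8] S  >  k=1

[0,8] S   >
  [0,1] "park" : S/(N\NP)
  [1,8] N\NP   <
    [1,5] S/N   >B
      [1,3] S/S   <
        [1,2] "that" : S
        [2,3] "the" : (S/S)\S
      [3,5] S/N   >S
        [3,4] "no" : (S/N)/N
        [4,5] "liked" : N/N
    [5,8] (N\NP)\(S/N)   >
      [5,6] "here" : ((N\NP)\(S/N))/S
      [6,8] S   >
        [6,7] "plan" : S/NP
        [7,8] "under" : NP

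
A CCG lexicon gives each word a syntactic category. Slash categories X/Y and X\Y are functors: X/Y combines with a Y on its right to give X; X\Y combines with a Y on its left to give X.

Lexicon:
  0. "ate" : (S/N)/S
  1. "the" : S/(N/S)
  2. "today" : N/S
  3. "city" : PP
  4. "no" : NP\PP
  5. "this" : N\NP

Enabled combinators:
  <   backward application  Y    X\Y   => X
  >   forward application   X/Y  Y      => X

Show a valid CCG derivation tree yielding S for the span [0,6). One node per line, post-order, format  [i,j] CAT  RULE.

[0,1] (S/N)/S  lex  "ate"
[1,2] S/(N/S)  lex  "the"
[2,3] N/S  lex  "today"
[1,3] S  >  k=2
[0,3] S/N  >  k=1
[3,4] PP  lex  "city"
[4,5] NP\PP  lex  "no"
[3,5] NP  <  k=4
[5,6] N\NP  lex  "this"
[3,6] N  <  k=5
[0,6] S  >  k=3

[0,6] S   >
  [0,3] S/N   >
    [0,1] "ate" : (S/N)/S
    [1,3] S   >
      [1,2] "the" : S/(N/S)
      [2,3] "today" : N/S
  [3,6] N   <
    [3,5] NP   <
      [3,4] "city" : PP
      [4,5] "no" : NP\PP
    [5,6] "this" : N\NP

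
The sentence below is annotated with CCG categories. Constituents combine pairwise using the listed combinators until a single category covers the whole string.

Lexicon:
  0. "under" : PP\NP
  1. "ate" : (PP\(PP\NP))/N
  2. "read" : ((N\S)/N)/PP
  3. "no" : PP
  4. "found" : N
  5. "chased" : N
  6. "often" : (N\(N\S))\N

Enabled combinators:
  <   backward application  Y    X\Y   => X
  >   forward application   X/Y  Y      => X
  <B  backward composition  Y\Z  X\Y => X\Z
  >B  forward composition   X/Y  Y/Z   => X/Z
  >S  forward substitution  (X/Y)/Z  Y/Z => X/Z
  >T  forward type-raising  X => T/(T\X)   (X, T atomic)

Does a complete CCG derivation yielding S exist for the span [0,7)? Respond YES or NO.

PP\NP (PP\(PP\NP))/N ((N\S)/N)/PP PP N N (N\(N\S))\N
CKY chart[0,7] = {N/(N\PP), NP/(NP\PP), PP, PP/(PP\PP), S/(S\PP)}; S ∉ chart

NO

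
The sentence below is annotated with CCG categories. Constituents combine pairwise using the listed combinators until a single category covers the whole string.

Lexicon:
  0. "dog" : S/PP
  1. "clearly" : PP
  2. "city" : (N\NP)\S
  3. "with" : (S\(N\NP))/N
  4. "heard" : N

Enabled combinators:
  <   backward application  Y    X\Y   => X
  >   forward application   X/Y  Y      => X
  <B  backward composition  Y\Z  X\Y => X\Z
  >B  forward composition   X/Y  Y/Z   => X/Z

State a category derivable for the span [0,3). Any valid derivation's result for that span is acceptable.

[0,5] S   <
  [0,3] N\NP   <
    [0,2] S   >
      [0,1] "dog" : S/PP
      [1,2] "clearly" : PP
    [2,3] "city" : (N\NP)\S
  [3,5] S\(N\NP)   >
    [3,4] "with" : (S\(N\NP))/N
    [4,5] "heard" : N

N\NP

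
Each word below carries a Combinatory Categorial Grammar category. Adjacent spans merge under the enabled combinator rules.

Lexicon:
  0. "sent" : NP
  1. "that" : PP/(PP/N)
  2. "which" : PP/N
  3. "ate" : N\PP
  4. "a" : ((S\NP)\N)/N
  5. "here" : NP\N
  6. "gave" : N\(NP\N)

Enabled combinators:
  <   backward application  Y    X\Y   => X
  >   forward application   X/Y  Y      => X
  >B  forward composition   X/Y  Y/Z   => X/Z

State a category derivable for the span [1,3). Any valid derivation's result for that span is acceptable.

PP

[0,7] S   <
  [0,1] "sent" : NP
  [1,7] S\NP   <
    [1,4] N   <
      [1,3] PP   >
        [1,2] "that" : PP/(PP/N)
        [2,3] "which" : PP/N
      [3,4] "ate" : N\PP
    [4,7] (S\NP)\N   >
      [4,5] "a" : ((S\NP)\N)/N
      [5,7] N   <
        [5,6] "here" : NP\N
        [6,7] "gave" : N\(NP\N)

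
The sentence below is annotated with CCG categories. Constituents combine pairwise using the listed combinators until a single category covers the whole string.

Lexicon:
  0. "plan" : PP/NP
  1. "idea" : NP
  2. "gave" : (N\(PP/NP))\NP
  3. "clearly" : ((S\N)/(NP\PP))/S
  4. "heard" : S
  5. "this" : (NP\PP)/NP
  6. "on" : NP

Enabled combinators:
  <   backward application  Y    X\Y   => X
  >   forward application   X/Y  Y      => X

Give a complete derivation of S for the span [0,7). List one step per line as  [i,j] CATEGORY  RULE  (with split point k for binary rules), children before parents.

[0,1] PP/NP  lex  "plan"
[1,2] NP  lex  "idea"
[2,3] (N\(PP/NP))\NP  lex  "gave"
[1,3] N\(PP/NP)  <  k=2
[0,3] N  <  k=1
[3,4] ((S\N)/(NP\PP))/S  lex  "clearly"
[4,5] S  lex  "heard"
[3,5] (S\N)/(NP\PP)  >  k=4
[5,6] (NP\PP)/NP  lex  "this"
[6,7] NP  lex  "on"
[5,7] NP\PP  >  k=6
[3,7] S\N  >  k=5
[0,7] S  <  k=3

[0,7] S   <
  [0,3] N   <
    [0,1] "plan" : PP/NP
    [1,3] N\(PP/NP)   <
      [1,2] "idea" : NP
      [2,3] "gave" : (N\(PP/NP))\NP
  [3,7] S\N   >
    [3,5] (S\N)/(NP\PP)   >
      [3,4] "clearly" : ((S\N)/(NP\PP))/S
      [4,5] "heard" : S
    [5,7] NP\PP   >
      [5,6] "this" : (NP\PP)/NP
      [6,7] "on" : NP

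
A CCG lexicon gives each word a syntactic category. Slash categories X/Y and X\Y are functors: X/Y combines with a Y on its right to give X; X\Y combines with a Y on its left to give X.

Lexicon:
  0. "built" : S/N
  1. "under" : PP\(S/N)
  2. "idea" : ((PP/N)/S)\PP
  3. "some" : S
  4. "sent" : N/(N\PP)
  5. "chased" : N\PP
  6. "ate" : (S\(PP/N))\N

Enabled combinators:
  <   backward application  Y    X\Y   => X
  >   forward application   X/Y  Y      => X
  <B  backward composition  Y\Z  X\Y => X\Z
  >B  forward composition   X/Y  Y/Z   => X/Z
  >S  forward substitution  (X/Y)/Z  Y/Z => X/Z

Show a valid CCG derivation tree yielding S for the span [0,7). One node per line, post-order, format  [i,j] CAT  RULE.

[0,7] S   <
  [0,4] PP/N   >
    [0,3] (PP/N)/S   <
      [0,2] PP   <
        [0,1] "built" : S/N
        [1,2] "under" : PP\(S/N)
      [2,3] "idea" : ((PP/N)/S)\PP
    [3,4] "some" : S
  [4,7] S\(PP/N)   <
    [4,6] N   >
      [4,5] "sent" : N/(N\PP)
      [5,6] "chased" : N\PP
    [6,7] "ate" : (S\(PP/N))\N

[0,1] S/N  lex  "built"
[1,2] PP\(S/N)  lex  "under"
[0,2] PP  <  k=1
[2,3] ((PP/N)/S)\PP  lex  "idea"
[0,3] (PP/N)/S  <  k=2
[3,4] S  lex  "some"
[0,4] PP/N  >  k=3
[4,5] N/(N\PP)  lex  "sent"
[5,6] N\PP  lex  "chased"
[4,6] N  >  k=5
[6,7] (S\(PP/N))\N  lex  "ate"
[4,7] S\(PP/N)  <  k=6
[0,7] S  <  k=4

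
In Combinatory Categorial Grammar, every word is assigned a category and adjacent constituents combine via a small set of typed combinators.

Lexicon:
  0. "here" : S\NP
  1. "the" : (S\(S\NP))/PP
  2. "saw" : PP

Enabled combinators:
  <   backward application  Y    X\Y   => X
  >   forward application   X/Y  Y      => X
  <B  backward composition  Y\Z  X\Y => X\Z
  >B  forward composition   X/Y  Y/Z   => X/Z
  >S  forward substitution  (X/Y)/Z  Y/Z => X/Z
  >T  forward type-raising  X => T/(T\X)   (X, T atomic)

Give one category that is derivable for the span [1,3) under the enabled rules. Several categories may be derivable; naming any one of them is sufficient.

S\(S\NP)

[0,3] S   <
  [0,1] "here" : S\NP
  [1,3] S\(S\NP)   >
    [1,2] "the" : (S\(S\NP))/PP
    [2,3] "saw" : PP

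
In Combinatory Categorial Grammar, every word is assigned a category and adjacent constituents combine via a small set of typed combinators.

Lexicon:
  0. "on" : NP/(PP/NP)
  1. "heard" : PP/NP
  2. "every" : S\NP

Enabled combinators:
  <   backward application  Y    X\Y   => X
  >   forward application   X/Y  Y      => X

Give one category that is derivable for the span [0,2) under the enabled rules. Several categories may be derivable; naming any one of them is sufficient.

NP

[0,3] S   <
  [0,2] NP   >
    [0,1] "on" : NP/(PP/NP)
    [1,2] "heard" : PP/NP
  [2,3] "every" : S\NP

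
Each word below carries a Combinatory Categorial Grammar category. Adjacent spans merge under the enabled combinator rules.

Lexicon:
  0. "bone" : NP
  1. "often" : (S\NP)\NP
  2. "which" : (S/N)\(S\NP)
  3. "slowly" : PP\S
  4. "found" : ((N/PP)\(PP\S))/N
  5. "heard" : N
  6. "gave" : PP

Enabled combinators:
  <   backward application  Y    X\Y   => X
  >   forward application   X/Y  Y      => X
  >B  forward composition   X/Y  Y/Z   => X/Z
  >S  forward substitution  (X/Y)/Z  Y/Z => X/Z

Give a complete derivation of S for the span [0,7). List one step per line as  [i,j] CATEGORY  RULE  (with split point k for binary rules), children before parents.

[0,7] S   >
  [0,3] S/N   <
    [0,2] S\NP   <
      [0,1] "bone" : NP
      [1,2] "often" : (S\NP)\NP
    [2,3] "which" : (S/N)\(S\NP)
  [3,7] N   >
    [3,6] N/PP   <
      [3,4] "slowly" : PP\S
      [4,6] (N/PP)\(PP\S)   >
        [4,5] "found" : ((N/PP)\(PP\S))/N
        [5,6] "heard" : N
    [6,7] "gave" : PP

[0,1] NP  lex  "bone"
[1,2] (S\NP)\NP  lex  "often"
[0,2] S\NP  <  k=1
[2,3] (S/N)\(S\NP)  lex  "which"
[0,3] S/N  <  k=2
[3,4] PP\S  lex  "slowly"
[4,5] ((N/PP)\(PP\S))/N  lex  "found"
[5,6] N  lex  "heard"
[4,6] (N/PP)\(PP\S)  >  k=5
[3,6] N/PP  <  k=4
[6,7] PP  lex  "gave"
[3,7] N  >  k=6
[0,7] S  >  k=3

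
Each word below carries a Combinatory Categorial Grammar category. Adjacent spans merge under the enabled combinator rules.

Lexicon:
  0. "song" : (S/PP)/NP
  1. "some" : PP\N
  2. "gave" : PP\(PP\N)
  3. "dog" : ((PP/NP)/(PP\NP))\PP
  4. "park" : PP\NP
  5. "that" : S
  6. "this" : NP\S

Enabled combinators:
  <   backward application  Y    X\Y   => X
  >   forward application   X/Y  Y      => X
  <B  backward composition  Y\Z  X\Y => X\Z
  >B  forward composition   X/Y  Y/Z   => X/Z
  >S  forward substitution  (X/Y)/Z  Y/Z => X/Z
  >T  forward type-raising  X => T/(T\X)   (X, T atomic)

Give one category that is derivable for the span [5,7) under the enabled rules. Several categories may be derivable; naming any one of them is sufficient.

NP

[0,7] S   >
  [0,5] S/NP   >S
    [0,1] "song" : (S/PP)/NP
    [1,5] PP/NP   >
      [1,4] (PP/NP)/(PP\NP)   <
        [1,3] PP   <
          [1,2] "some" : PP\N
          [2,3] "gave" : PP\(PP\N)
        [3,4] "dog" : ((PP/NP)/(PP\NP))\PP
      [4,5] "park" : PP\NP
  [5,7] NP   <
    [5,6] "that" : S
    [6,7] "this" : NP\S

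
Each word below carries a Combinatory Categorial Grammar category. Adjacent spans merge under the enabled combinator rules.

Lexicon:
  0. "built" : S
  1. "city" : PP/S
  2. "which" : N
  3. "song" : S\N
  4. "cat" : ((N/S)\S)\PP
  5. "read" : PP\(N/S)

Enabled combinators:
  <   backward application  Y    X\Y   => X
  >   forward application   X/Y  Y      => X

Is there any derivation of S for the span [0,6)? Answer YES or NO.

NO

S PP/S N S\N ((N/S)\S)\PP PP\(N/S)
CKY chart[0,6] = {PP}; S ∉ chart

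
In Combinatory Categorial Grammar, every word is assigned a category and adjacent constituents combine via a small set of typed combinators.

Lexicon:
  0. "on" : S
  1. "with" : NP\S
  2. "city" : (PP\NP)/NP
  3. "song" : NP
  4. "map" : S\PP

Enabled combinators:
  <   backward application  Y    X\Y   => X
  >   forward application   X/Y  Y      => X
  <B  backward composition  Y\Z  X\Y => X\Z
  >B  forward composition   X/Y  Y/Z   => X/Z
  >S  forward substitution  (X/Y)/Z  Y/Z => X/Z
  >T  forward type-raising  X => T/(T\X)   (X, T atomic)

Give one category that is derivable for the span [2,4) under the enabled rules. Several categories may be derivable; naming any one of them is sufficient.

[0,5] S   <
  [0,2] NP   >
    [0,1] NP/(NP\S)   >T
      [0,1] "on" : S
    [1,2] "with" : NP\S
  [2,5] S\NP   <B
    [2,4] PP\NP   >
      [2,3] "city" : (PP\NP)/NP
      [3,4] "song" : NP
    [4,5] "map" : S\PP

PP\NP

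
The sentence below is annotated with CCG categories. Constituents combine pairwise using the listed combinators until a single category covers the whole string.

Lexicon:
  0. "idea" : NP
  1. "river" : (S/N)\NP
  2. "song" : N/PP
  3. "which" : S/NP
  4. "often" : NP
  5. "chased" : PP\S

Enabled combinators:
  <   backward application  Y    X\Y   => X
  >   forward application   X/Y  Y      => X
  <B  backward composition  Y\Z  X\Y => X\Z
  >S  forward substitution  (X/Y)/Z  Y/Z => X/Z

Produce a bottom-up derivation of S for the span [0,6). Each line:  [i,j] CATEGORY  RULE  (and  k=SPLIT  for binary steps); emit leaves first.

[0,1] NP  lex  "idea"
[1,2] (S/N)\NP  lex  "river"
[0,2] S/N  <  k=1
[2,3] N/PP  lex  "song"
[3,4] S/NP  lex  "which"
[4,5] NP  lex  "often"
[3,5] S  >  k=4
[5,6] PP\S  lex  "chased"
[3,6] PP  <  k=5
[2,6] N  >  k=3
[0,6] S  >  k=2

[0,6] S   >
  [0,2] S/N   <
    [0,1] "idea" : NP
    [1,2] "river" : (S/N)\NP
  [2,6] N   >
    [2,3] "song" : N/PP
    [3,6] PP   <
      [3,5] S   >
        [3,4] "which" : S/NP
        [4,5] "often" : NP
      [5,6] "chased" : PP\S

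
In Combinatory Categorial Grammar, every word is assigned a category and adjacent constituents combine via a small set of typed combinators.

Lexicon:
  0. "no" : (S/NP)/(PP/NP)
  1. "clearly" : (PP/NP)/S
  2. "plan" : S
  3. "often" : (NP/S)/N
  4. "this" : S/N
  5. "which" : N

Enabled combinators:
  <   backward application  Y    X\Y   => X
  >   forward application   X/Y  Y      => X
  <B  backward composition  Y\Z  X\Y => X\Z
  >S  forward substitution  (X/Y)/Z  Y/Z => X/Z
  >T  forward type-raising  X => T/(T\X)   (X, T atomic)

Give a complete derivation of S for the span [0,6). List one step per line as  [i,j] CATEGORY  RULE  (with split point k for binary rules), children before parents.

[0,6] S   >
  [0,3] S/NP   >
    [0,1] "no" : (S/NP)/(PP/NP)
    [1,3] PP/NP   >
      [1,2] "clearly" : (PP/NP)/S
      [2,3] "plan" : S
  [3,6] NP   >
    [3,5] NP/N   >S
      [3,4] "often" : (NP/S)/N
      [4,5] "this" : S/N
    [5,6] "which" : N

[0,1] (S/NP)/(PP/NP)  lex  "no"
[1,2] (PP/NP)/S  lex  "clearly"
[2,3] S  lex  "plan"
[1,3] PP/NP  >  k=2
[0,3] S/NP  >  k=1
[3,4] (NP/S)/N  lex  "often"
[4,5] S/N  lex  "this"
[3,5] NP/N  >S  k=4
[5,6] N  lex  "which"
[3,6] NP  >  k=5
[0,6] S  >  k=3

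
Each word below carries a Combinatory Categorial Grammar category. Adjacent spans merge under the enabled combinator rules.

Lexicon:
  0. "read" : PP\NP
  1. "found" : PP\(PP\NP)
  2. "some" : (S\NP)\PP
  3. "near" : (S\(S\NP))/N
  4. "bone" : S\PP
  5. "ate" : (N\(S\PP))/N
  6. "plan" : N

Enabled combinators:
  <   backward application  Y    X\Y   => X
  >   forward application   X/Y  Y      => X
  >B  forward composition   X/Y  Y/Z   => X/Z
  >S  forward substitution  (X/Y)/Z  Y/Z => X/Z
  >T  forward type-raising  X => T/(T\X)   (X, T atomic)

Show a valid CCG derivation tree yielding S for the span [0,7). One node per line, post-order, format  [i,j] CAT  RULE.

[0,7] S   <
  [0,3] S\NP   <
    [0,2] PP   <
      [0,1] "read" : PP\NP
      [1,2] "found" : PP\(PP\NP)
    [2,3] "some" : (S\NP)\PP
  [3,7] S\(S\NP)   >
    [3,4] "near" : (S\(S\NP))/N
    [4,7] N   <
      [4,5] "bone" : S\PP
      [5,7] N\(S\PP)   >
        [5,6] "ate" : (N\(S\PP))/N
        [6,7] "plan" : N

[0,1] PP\NP  lex  "read"
[1,2] PP\(PP\NP)  lex  "found"
[0,2] PP  <  k=1
[2,3] (S\NP)\PP  lex  "some"
[0,3] S\NP  <  k=2
[3,4] (S\(S\NP))/N  lex  "near"
[4,5] S\PP  lex  "bone"
[5,6] (N\(S\PP))/N  lex  "ate"
[6,7] N  lex  "plan"
[5,7] N\(S\PP)  >  k=6
[4,7] N  <  k=5
[3,7] S\(S\NP)  >  k=4
[0,7] S  <  k=3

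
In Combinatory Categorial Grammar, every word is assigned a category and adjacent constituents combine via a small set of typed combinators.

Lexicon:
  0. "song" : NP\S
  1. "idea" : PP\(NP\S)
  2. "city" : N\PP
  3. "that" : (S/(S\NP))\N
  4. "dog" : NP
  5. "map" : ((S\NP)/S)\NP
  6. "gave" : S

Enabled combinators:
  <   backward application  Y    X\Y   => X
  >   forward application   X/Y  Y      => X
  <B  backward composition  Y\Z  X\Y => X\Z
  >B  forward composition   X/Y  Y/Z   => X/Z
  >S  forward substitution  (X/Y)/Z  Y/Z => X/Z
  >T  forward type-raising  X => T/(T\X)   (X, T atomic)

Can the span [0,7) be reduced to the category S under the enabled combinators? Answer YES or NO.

YES

[0,7] S   >
  [0,4] S/(S\NP)   <
    [0,3] N   <
      [0,2] PP   <
        [0,1] "song" : NP\S
        [1,2] "idea" : PP\(NP\S)
      [2,3] "city" : N\PP
    [3,4] "that" : (S/(S\NP))\N
  [4,7] S\NP   >
    [4,6] (S\NP)/S   <
      [4,5] "dog" : NP
      [5,6] "map" : ((S\NP)/S)\NP
    [6,7] "gave" : S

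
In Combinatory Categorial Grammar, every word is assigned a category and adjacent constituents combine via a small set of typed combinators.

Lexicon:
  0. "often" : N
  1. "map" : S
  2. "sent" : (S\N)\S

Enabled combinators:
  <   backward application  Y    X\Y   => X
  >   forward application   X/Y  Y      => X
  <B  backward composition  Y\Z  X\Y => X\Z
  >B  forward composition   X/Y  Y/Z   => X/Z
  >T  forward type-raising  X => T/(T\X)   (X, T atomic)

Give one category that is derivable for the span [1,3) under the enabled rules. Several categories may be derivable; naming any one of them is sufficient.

[0,3] S   <
  [0,1] "often" : N
  [1,3] S\N   <
    [1,2] "map" : S
    [2,3] "sent" : (S\N)\S

S\N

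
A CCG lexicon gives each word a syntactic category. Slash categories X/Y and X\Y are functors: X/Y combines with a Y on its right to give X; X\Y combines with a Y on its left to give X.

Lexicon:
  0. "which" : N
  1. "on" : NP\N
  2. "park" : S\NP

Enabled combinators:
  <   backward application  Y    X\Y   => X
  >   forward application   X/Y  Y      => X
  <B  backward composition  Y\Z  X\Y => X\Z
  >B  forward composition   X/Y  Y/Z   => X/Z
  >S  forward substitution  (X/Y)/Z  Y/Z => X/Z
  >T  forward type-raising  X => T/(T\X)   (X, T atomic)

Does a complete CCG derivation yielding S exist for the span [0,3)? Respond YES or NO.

YES

[0,3] S   >
  [0,1] S/(S\N)   >T
    [0,1] "which" : N
  [1,3] S\N   <B
    [1,2] "on" : NP\N
    [2,3] "park" : S\NP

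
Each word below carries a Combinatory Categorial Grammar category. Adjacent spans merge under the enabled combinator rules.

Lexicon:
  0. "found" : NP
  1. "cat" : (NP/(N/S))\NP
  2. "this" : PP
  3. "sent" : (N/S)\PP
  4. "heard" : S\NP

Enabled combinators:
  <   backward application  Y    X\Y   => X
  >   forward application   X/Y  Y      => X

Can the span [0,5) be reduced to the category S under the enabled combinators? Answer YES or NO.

[0,5] S   <
  [0,4] NP   >
    [0,2] NP/(N/S)   <
      [0,1] "found" : NP
      [1,2] "cat" : (NP/(N/S))\NP
    [2,4] N/S   <
      [2,3] "this" : PP
      [3,4] "sent" : (N/S)\PP
  [4,5] "heard" : S\NP

YES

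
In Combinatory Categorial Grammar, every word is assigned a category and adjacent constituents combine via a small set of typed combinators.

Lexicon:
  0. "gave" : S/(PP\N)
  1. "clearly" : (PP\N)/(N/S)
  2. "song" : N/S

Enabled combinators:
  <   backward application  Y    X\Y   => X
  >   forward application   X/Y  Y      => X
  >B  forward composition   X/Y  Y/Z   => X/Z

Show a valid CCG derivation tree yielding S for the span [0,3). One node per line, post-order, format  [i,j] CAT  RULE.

[0,1] S/(PP\N)  lex  "gave"
[1,2] (PP\N)/(N/S)  lex  "clearly"
[2,3] N/S  lex  "song"
[1,3] PP\N  >  k=2
[0,3] S  >  k=1

[0,3] S   >
  [0,1] "gave" : S/(PP\N)
  [1,3] PP\N   >
    [1,2] "clearly" : (PP\N)/(N/S)
    [2,3] "song" : N/S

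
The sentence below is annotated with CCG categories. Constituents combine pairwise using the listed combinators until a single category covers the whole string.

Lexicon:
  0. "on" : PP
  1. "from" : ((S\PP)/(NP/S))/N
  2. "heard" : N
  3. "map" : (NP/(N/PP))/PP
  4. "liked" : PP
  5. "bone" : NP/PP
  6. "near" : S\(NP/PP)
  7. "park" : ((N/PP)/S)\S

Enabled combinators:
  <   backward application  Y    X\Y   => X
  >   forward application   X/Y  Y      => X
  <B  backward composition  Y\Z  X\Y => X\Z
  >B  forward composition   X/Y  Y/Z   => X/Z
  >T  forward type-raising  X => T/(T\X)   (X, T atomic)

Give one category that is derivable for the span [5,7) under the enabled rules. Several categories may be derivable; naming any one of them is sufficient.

[0,8] S   <
  [0,1] "on" : PP
  [1,8] S\PP   >
    [1,3] (S\PP)/(NP/S)   >
      [1,2] "from" : ((S\PP)/(NP/S))/N
      [2,3] "heard" : N
    [3,8] NP/S   >B
      [3,5] NP/(N/PP)   >
        [3,4] "map" : (NP/(N/PP))/PP
        [4,5] "liked" : PP
      [5,8] (N/PP)/S   <
        [5,7] S   <
          [5,6] "bone" : NP/PP
          [6,7] "near" : S\(NP/PP)
        [7,8] "park" : ((N/PP)/S)\S

S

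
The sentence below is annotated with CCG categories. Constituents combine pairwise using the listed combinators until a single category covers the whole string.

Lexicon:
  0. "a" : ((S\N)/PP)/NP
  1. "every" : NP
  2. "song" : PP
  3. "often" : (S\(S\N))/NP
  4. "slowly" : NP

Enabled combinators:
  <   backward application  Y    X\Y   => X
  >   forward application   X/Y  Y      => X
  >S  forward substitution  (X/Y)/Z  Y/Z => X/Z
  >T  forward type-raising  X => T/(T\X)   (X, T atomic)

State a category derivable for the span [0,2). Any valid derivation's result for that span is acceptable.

[0,5] S   <
  [0,3] S\N   >
    [0,2] (S\N)/PP   >
      [0,1] "a" : ((S\N)/PP)/NP
      [1,2] "every" : NP
    [2,3] "song" : PP
  [3,5] S\(S\N)   >
    [3,4] "often" : (S\(S\N))/NP
    [4,5] "slowly" : NP

(S\N)/PP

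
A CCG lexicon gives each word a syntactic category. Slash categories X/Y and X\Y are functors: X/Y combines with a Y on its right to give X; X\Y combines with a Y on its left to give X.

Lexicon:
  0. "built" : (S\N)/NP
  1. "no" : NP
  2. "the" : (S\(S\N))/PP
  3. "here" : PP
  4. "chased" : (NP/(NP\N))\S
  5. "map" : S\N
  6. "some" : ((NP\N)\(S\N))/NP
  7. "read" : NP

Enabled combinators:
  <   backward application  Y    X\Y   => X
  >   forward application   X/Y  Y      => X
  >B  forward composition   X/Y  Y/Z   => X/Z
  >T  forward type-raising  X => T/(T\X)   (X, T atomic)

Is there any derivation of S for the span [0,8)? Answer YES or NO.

(S\N)/NP NP (S\(S\N))/PP PP (NP/(NP\N))\S S\N ((NP\N)\(S\N))/NP NP
CKY chart[0,8] = {N/(N\NP), NP, NP/(NP\NP), PP/(PP\NP), S/(S\NP)}; S ∉ chart

NO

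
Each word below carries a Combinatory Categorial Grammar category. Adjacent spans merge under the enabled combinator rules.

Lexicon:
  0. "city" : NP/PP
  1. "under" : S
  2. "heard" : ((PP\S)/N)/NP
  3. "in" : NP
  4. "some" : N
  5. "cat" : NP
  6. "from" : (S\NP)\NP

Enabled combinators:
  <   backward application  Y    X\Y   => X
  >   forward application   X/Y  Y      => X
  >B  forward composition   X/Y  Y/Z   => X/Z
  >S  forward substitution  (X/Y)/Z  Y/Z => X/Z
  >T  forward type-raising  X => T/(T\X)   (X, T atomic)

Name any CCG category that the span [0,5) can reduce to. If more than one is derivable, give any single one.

[0,7] S   <
  [0,5] NP   >
    [0,1] "city" : NP/PP
    [1,5] PP   >
      [1,2] PP/(PP\S)   >T
        [1,2] "under" : S
      [2,5] PP\S   >
        [2,4] (PP\S)/N   >
          [2,3] "heard" : ((PP\S)/N)/NP
          [3,4] "in" : NP
        [4,5] "some" : N
  [5,7] S\NP   <
    [5,6] "cat" : NP
    [6,7] "from" : (S\NP)\NP

NP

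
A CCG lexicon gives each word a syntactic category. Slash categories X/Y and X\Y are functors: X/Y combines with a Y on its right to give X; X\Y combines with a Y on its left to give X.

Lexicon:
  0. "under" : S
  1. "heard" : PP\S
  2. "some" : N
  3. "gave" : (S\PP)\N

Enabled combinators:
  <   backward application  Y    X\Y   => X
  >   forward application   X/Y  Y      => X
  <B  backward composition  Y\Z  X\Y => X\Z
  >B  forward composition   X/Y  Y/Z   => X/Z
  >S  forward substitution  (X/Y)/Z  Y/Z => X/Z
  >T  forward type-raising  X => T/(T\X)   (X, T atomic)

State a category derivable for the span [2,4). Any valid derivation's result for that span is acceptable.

[0,4] S   <
  [0,2] PP   >
    [0,1] PP/(PP\S)   >T
      [0,1] "under" : S
    [1,2] "heard" : PP\S
  [2,4] S\PP   <
    [2,3] "some" : N
    [3,4] "gave" : (S\PP)\N

S\PP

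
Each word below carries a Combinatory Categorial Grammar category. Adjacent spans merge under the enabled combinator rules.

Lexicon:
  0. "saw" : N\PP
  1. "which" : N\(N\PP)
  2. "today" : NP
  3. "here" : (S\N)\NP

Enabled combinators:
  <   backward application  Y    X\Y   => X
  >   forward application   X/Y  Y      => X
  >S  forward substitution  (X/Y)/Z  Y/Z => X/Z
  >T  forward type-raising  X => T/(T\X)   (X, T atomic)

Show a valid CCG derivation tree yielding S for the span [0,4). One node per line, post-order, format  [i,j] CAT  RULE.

[0,1] N\PP  lex  "saw"
[1,2] N\(N\PP)  lex  "which"
[0,2] N  <  k=1
[2,3] NP  lex  "today"
[3,4] (S\N)\NP  lex  "here"
[2,4] S\N  <  k=3
[0,4] S  <  k=2

[0,4] S   <
  [0,2] N   <
    [0,1] "saw" : N\PP
    [1,2] "which" : N\(N\PP)
  [2,4] S\N   <
    [2,3] "today" : NP
    [3,4] "here" : (S\N)\NP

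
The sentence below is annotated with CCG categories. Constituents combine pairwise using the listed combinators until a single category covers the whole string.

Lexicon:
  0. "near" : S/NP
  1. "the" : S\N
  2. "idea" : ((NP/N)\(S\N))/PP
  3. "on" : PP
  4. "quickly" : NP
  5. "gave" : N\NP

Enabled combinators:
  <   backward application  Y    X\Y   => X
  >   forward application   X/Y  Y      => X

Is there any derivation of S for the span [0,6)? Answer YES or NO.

[0,6] S   >
  [0,1] "near" : S/NP
  [1,6] NP   >
    [1,4] NP/N   <
      [1,2] "the" : S\N
      [2,4] (NP/N)\(S\N)   >
        [2,3] "idea" : ((NP/N)\(S\N))/PP
        [3,4] "on" : PP
    [4,6] N   <
      [4,5] "quickly" : NP
      [5,6] "gave" : N\NP

YES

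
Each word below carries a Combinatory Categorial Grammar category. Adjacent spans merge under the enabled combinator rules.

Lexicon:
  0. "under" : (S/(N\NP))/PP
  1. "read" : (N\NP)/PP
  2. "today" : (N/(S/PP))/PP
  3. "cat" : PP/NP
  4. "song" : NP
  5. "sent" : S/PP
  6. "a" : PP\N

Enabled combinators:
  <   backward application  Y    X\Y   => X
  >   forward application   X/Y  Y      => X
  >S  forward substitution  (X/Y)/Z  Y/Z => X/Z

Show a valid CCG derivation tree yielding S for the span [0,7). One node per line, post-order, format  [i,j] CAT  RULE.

[0,7] S   >
  [0,2] S/PP   >S
    [0,1] "under" : (S/(N\NP))/PP
    [1,2] "read" : (N\NP)/PP
  [2,7] PP   <
    [2,6] N   >
      [2,5] N/(S/PP)   >
        [2,3] "today" : (N/(S/PP))/PP
        [3,5] PP   >
          [3,4] "cat" : PP/NP
          [4,5] "song" : NP
      [5,6] "sent" : S/PP
    [6,7] "a" : PP\N

[0,1] (S/(N\NP))/PP  lex  "under"
[1,2] (N\NP)/PP  lex  "read"
[0,2] S/PP  >S  k=1
[2,3] (N/(S/PP))/PP  lex  "today"
[3,4] PP/NP  lex  "cat"
[4,5] NP  lex  "song"
[3,5] PP  >  k=4
[2,5] N/(S/PP)  >  k=3
[5,6] S/PP  lex  "sent"
[2,6] N  >  k=5
[6,7] PP\N  lex  "a"
[2,7] PP  <  k=6
[0,7] S  >  k=2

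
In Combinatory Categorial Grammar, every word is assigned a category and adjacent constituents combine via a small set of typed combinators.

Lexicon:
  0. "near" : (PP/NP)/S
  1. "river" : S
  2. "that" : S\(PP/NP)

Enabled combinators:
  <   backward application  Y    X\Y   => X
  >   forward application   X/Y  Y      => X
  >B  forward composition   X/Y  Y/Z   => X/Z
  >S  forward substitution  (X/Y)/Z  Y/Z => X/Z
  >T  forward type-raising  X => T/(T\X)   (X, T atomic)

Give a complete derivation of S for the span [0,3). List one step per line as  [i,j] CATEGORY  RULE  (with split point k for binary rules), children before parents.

[0,3] S   <
  [0,2] PP/NP   >
    [0,1] "near" : (PP/NP)/S
    [1,2] "river" : S
  [2,3] "that" : S\(PP/NP)

[0,1] (PP/NP)/S  lex  "near"
[1,2] S  lex  "river"
[0,2] PP/NP  >  k=1
[2,3] S\(PP/NP)  lex  "that"
[0,3] S  <  k=2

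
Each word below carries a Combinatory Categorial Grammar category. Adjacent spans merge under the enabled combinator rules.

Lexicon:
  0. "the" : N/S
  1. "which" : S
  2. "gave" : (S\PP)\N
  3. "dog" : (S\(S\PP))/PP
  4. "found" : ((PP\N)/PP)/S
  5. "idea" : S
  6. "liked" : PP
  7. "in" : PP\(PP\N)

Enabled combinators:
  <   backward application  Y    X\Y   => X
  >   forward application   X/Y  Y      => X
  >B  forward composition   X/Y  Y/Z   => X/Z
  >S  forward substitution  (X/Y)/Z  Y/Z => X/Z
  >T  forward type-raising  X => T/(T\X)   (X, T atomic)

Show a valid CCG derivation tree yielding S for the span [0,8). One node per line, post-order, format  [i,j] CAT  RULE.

[0,1] N/S  lex  "the"
[1,2] S  lex  "which"
[0,2] N  >  k=1
[2,3] (S\PP)\N  lex  "gave"
[0,3] S\PP  <  k=2
[3,4] (S\(S\PP))/PP  lex  "dog"
[4,5] ((PP\N)/PP)/S  lex  "found"
[5,6] S  lex  "idea"
[4,6] (PP\N)/PP  >  k=5
[6,7] PP  lex  "liked"
[4,7] PP\N  >  k=6
[7,8] PP\(PP\N)  lex  "in"
[4,8] PP  <  k=7
[3,8] S\(S\PP)  >  k=4
[0,8] S  <  k=3

[0,8] S   <
  [0,3] S\PP   <
    [0,2] N   >
      [0,1] "the" : N/S
      [1,2] "which" : S
    [2,3] "gave" : (S\PP)\N
  [3,8] S\(S\PP)   >
    [3,4] "dog" : (S\(S\PP))/PP
    [4,8] PP   <
      [4,7] PP\N   >
        [4,6] (PP\N)/PP   >
          [4,5] "found" : ((PP\N)/PP)/S
          [5,6] "idea" : S
        [6,7] "liked" : PP
      [7,8] "in" : PP\(PP\N)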